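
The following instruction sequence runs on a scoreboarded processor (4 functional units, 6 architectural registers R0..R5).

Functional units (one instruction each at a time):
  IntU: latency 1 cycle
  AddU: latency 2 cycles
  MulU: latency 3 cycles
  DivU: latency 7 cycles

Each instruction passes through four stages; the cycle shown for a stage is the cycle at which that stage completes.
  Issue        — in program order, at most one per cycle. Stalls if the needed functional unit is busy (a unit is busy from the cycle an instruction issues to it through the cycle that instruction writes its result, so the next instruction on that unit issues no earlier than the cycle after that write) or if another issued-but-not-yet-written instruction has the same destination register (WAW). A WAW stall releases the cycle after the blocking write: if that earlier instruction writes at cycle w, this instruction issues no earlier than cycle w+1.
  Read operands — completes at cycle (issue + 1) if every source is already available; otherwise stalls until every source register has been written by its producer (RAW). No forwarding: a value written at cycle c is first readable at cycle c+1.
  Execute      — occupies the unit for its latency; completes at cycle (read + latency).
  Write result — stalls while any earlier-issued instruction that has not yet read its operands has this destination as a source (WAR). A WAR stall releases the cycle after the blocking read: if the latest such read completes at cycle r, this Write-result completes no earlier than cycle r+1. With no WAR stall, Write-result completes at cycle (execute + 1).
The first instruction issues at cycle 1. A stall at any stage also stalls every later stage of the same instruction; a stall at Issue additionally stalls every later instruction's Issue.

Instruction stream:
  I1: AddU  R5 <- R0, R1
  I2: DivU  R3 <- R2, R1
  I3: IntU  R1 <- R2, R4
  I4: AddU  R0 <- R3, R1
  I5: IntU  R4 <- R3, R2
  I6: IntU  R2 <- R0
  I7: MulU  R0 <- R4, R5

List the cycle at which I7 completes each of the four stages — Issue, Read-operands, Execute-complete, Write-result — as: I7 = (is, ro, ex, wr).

I7 = (16, 17, 20, 21)

cycle 1: I1 dispatched to AddU
cycle 2: I1 operands ready, I2 dispatched to DivU
cycle 3: I2 operands ready, I3 dispatched to IntU
cycle 4: I1 complete, I3 operands ready
cycle 5: R5←I1, I3 complete
cycle 6: R1←I3, I4 dispatched to AddU
cycle 7: I5 dispatched to IntU
cycle 10: I2 complete
cycle 11: R3←I2
cycle 12: I4 operands ready, I5 operands ready
cycle 13: I5 complete
cycle 14: I4 complete, R4←I5
cycle 15: R0←I4, I6 dispatched to IntU
cycle 16: I6 operands ready, I7 dispatched to MulU
cycle 17: I6 complete, I7 operands ready
cycle 18: R2←I6
cycle 20: I7 complete
cycle 21: R0←I7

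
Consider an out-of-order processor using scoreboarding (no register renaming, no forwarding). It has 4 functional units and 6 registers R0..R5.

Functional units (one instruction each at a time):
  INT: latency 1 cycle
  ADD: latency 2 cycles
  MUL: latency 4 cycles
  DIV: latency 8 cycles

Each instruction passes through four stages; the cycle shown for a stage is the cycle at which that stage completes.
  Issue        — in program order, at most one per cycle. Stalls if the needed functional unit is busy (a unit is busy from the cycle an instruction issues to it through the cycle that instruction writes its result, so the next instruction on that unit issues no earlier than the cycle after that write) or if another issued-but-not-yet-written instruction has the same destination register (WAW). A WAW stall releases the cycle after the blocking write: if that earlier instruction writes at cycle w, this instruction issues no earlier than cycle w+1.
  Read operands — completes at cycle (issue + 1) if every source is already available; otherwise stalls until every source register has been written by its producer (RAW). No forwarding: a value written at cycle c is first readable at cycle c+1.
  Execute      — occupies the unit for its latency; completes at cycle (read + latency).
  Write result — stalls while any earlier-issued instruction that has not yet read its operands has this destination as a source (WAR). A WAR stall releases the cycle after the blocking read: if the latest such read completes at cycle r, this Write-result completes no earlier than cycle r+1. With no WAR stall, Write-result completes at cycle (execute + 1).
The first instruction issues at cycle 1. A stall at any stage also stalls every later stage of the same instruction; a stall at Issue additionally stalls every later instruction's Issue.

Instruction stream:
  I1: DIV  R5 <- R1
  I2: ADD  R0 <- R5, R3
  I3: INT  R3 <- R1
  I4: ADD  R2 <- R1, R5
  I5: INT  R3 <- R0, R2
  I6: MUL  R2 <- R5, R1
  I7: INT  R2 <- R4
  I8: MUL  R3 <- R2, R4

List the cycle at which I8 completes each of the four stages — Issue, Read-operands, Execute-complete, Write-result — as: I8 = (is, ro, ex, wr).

c1: issue I1 (DIV)
c2: I1 read-ops · issue I2 (ADD)
c3: issue I3 (INT)
c4: I3 read-ops
c5: I3 finished on INT
c10: I1 finished on DIV
c11: I1→R5
c12: I2 read-ops
c13: I3→R3
c14: I2 finished on ADD
c15: I2→R0
c16: issue I4 (ADD)
c17: I4 read-ops · issue I5 (INT)
c19: I4 finished on ADD
c20: I4→R2
c21: I5 read-ops · issue I6 (MUL)
c22: I5 finished on INT · I6 read-ops
c23: I5→R3
c26: I6 finished on MUL
c27: I6→R2
c28: issue I7 (INT)
c29: I7 read-ops · issue I8 (MUL)
c30: I7 finished on INT
c31: I7→R2
c32: I8 read-ops
c36: I8 finished on MUL
c37: I8→R3

I8 = (29, 32, 36, 37)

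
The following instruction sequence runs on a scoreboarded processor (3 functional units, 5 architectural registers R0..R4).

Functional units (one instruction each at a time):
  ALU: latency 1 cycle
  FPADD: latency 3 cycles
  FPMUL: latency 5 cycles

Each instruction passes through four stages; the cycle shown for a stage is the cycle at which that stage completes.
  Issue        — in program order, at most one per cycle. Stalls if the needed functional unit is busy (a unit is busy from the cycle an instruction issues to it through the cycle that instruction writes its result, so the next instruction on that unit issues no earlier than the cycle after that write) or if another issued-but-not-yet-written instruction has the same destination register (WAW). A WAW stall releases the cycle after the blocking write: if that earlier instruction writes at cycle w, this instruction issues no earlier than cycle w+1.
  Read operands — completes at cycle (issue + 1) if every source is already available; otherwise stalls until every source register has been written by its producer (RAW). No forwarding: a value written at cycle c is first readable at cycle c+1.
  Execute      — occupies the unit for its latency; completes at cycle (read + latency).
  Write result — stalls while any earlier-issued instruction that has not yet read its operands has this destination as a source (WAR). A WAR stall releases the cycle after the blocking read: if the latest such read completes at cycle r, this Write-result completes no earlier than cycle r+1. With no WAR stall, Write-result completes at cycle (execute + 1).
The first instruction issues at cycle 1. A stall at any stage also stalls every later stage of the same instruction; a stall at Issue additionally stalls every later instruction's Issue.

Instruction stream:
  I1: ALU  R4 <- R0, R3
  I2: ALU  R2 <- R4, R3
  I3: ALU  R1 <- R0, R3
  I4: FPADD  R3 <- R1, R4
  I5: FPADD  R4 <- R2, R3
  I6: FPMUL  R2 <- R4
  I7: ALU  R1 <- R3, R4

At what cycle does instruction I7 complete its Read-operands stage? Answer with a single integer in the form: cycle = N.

cycle = 24

t=1  I1 dispatched to ALU
t=2  I1 operands ready
t=3  I1 complete
t=4  R4←I1
t=5  I2 dispatched to ALU
t=6  I2 operands ready
t=7  I2 complete
t=8  R2←I2
t=9  I3 dispatched to ALU
t=10  I3 operands ready · I4 dispatched to FPADD
t=11  I3 complete
t=12  R1←I3
t=13  I4 operands ready
t=16  I4 complete
t=17  R3←I4
t=18  I5 dispatched to FPADD
t=19  I5 operands ready · I6 dispatched to FPMUL
t=20  I7 dispatched to ALU
t=22  I5 complete
t=23  R4←I5
t=24  I6 operands ready · I7 operands ready
t=25  I7 complete
t=26  R1←I7
t=29  I6 complete
t=30  R2←I6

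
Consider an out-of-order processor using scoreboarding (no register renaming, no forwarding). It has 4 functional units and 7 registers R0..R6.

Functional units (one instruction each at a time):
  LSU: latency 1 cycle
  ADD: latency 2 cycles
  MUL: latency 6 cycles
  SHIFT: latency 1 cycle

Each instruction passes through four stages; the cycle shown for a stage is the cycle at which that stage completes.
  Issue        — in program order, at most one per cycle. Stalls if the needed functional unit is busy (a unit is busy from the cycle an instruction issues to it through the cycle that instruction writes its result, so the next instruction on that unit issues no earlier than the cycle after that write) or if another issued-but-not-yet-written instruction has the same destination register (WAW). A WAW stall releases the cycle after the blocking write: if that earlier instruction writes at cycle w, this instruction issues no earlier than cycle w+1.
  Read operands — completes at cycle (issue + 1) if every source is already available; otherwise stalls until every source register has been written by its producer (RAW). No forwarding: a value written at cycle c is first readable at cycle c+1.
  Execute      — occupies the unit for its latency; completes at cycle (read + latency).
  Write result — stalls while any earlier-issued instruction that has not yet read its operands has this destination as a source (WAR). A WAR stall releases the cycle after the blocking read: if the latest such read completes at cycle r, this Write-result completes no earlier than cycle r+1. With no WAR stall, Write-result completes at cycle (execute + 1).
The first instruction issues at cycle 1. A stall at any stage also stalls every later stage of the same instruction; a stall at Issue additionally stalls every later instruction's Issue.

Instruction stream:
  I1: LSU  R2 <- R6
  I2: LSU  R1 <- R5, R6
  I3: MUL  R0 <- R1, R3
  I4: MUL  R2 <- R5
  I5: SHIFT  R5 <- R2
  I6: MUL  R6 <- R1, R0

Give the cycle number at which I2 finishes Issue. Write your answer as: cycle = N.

  I1 | 1 | 2 | 3 | 4
  I2 | 5 | 6 | 7 | 8   struct: LSU busy until I1 writes@4
  I3 | 6 | 9 | 15 | 16   RAW R1: wait I2 write@8
  I4 | 17 | 18 | 24 | 25   struct: MUL busy until I3 writes@16
  I5 | 18 | 26 | 27 | 28   RAW R2: wait I4 write@25
  I6 | 26 | 27 | 33 | 34   struct: MUL busy until I4 writes@25

cycle = 5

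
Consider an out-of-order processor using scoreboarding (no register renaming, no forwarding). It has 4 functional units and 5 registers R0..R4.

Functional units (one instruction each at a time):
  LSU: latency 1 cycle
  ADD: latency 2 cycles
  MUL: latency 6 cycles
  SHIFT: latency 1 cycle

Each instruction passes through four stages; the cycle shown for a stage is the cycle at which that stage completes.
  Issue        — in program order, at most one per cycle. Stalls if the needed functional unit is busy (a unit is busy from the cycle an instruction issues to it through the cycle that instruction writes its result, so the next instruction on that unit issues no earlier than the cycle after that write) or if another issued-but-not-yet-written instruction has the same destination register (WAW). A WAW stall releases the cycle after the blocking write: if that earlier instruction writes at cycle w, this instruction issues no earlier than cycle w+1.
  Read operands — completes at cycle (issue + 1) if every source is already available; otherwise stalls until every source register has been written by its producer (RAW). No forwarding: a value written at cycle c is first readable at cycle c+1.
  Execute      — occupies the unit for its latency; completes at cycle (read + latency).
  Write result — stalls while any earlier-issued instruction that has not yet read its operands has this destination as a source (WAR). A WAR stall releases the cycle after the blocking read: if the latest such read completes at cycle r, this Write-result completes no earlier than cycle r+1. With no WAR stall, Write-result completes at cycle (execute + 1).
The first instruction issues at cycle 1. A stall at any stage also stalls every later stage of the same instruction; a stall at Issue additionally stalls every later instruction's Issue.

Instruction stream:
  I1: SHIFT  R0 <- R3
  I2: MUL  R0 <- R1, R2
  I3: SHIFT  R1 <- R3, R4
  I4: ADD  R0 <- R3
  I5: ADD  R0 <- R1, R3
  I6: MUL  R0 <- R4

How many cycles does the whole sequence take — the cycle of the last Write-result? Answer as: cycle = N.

1) issue 1, read 2, done 3, write 4
2) issue 5, read 6, done 12, write 13  <WAW R0: wait I1 write@4>
3) issue 6, read 7, done 8, write 9
4) issue 14, read 15, done 17, write 18  <WAW R0: wait I2 write@13>
5) issue 19, read 20, done 22, write 23  <struct: ADD busy until I4 writes@18>
6) issue 24, read 25, done 31, write 32  <WAW R0: wait I5 write@23>

cycle = 32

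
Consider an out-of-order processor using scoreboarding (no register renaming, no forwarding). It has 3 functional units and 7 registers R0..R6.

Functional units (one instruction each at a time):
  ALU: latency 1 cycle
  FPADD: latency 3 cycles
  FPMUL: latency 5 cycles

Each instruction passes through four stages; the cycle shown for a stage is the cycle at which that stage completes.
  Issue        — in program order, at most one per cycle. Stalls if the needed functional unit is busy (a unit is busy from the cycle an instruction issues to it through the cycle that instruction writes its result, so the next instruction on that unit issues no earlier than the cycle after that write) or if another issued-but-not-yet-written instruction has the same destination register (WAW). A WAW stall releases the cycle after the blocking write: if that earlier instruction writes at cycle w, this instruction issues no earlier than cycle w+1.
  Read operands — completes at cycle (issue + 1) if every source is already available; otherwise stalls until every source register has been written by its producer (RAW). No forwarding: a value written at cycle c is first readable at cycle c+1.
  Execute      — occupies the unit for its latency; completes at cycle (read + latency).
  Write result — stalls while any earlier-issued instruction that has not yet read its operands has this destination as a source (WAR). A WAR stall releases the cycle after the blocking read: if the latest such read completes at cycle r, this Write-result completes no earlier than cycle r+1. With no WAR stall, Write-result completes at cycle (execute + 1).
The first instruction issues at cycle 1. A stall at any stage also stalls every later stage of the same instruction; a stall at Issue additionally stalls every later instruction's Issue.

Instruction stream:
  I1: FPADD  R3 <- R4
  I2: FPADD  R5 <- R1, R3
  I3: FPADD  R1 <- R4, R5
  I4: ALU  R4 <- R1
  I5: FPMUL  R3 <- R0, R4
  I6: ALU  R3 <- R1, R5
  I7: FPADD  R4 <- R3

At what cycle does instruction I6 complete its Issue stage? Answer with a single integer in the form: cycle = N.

c1: I1 dispatched to FPADD
c2: I1 operands ready
c5: I1 complete
c6: R3←I1
c7: I2 dispatched to FPADD
c8: I2 operands ready
c11: I2 complete
c12: R5←I2
c13: I3 dispatched to FPADD
c14: I3 operands ready · I4 dispatched to ALU
c15: I5 dispatched to FPMUL
c17: I3 complete
c18: R1←I3
c19: I4 operands ready
c20: I4 complete
c21: R4←I4
c22: I5 operands ready
c27: I5 complete
c28: R3←I5
c29: I6 dispatched to ALU
c30: I6 operands ready · I7 dispatched to FPADD
c31: I6 complete
c32: R3←I6
c33: I7 operands ready
c36: I7 complete
c37: R4←I7

cycle = 29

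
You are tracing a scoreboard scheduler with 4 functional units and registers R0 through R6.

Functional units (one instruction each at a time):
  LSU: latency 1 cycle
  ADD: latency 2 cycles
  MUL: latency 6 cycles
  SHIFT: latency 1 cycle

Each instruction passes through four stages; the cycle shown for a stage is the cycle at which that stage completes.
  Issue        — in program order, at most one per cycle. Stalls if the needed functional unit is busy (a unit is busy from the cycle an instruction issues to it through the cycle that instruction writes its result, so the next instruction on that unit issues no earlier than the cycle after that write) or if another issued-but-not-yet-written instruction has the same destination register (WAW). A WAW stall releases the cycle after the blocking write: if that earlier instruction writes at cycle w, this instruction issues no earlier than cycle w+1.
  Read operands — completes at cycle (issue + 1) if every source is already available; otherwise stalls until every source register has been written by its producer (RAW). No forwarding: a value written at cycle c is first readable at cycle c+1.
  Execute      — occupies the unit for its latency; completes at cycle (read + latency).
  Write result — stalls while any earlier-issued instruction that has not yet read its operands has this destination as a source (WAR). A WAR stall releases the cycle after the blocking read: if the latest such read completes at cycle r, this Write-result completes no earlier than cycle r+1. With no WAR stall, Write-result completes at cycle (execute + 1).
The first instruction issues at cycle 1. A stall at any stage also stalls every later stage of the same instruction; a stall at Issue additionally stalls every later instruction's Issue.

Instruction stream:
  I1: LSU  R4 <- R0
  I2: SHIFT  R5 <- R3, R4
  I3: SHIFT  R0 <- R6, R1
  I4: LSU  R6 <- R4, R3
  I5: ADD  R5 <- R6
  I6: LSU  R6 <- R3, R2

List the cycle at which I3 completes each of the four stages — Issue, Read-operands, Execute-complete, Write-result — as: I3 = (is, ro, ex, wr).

I3 = (8, 9, 10, 11)

  I1 | 1 | 2 | 3 | 4
  I2 | 2 | 5 | 6 | 7   RAW R4: wait I1 write@4
  I3 | 8 | 9 | 10 | 11   struct: SHIFT busy until I2 writes@7
  I4 | 9 | 10 | 11 | 12
  I5 | 10 | 13 | 15 | 16   RAW R6: wait I4 write@12
  I6 | 13 | 14 | 15 | 16   struct: LSU busy until I4 writes@12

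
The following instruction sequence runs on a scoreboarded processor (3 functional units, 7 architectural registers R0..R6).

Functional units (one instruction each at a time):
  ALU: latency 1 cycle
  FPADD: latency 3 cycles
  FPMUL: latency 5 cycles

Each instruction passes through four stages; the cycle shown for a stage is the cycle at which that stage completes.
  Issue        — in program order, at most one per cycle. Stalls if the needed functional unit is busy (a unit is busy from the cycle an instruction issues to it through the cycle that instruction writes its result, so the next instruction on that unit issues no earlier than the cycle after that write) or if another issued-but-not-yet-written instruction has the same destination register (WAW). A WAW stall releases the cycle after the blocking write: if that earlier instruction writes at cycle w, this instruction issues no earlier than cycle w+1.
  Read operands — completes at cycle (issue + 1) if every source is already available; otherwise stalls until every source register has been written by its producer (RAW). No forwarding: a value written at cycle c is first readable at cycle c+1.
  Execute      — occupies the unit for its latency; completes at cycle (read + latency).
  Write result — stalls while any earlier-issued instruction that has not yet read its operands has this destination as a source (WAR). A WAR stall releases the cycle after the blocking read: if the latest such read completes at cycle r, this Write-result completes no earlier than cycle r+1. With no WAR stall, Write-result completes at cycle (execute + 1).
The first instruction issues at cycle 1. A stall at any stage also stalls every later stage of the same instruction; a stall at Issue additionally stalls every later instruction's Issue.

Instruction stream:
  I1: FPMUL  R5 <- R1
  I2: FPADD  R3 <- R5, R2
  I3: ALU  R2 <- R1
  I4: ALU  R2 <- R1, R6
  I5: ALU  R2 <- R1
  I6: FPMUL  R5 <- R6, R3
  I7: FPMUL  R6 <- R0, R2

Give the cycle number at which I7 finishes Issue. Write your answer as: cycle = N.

cycle = 24

t=1  I1 issues→FPMUL
t=2  I1 reads; I2 issues→FPADD
t=3  I3 issues→ALU
t=4  I3 reads
t=5  I3 exec-done
t=7  I1 exec-done
t=8  I1 writes R5
t=9  I2 reads
t=10  I3 writes R2
t=11  I4 issues→ALU
t=12  I2 exec-done; I4 reads
t=13  I2 writes R3; I4 exec-done
t=14  I4 writes R2
t=15  I5 issues→ALU
t=16  I5 reads; I6 issues→FPMUL
t=17  I5 exec-done; I6 reads
t=18  I5 writes R2
t=22  I6 exec-done
t=23  I6 writes R5
t=24  I7 issues→FPMUL
t=25  I7 reads
t=30  I7 exec-done
t=31  I7 writes R6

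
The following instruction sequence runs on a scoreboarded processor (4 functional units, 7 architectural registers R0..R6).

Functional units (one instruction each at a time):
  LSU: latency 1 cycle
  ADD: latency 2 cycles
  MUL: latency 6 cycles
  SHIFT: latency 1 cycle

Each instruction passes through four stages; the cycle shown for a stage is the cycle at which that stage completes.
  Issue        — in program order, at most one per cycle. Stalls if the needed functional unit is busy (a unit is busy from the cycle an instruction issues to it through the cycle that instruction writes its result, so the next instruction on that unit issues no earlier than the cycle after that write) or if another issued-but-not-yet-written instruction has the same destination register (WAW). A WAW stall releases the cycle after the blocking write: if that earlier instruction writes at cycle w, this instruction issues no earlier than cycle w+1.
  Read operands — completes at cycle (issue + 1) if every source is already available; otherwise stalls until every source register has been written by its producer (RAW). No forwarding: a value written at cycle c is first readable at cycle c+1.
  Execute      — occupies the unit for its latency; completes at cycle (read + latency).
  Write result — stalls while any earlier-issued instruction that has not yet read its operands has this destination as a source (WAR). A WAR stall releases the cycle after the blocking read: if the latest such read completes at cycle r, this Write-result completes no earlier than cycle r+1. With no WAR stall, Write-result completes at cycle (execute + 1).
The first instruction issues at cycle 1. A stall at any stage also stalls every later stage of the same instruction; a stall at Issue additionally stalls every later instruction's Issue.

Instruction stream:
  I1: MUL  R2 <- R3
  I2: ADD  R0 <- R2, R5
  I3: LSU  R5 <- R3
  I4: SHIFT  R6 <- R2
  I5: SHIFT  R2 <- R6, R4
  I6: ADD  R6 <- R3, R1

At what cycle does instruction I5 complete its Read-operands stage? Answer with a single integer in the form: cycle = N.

cycle = 14

c1: I1 dispatched to MUL
c2: I1 operands ready · I2 dispatched to ADD
c3: I3 dispatched to LSU
c4: I3 operands ready · I4 dispatched to SHIFT
c5: I3 complete
c8: I1 complete
c9: R2←I1
c10: I2 operands ready · I4 operands ready
c11: R5←I3 · I4 complete
c12: I2 complete · R6←I4
c13: R0←I2 · I5 dispatched to SHIFT
c14: I5 operands ready · I6 dispatched to ADD
c15: I5 complete · I6 operands ready
c16: R2←I5
c17: I6 complete
c18: R6←I6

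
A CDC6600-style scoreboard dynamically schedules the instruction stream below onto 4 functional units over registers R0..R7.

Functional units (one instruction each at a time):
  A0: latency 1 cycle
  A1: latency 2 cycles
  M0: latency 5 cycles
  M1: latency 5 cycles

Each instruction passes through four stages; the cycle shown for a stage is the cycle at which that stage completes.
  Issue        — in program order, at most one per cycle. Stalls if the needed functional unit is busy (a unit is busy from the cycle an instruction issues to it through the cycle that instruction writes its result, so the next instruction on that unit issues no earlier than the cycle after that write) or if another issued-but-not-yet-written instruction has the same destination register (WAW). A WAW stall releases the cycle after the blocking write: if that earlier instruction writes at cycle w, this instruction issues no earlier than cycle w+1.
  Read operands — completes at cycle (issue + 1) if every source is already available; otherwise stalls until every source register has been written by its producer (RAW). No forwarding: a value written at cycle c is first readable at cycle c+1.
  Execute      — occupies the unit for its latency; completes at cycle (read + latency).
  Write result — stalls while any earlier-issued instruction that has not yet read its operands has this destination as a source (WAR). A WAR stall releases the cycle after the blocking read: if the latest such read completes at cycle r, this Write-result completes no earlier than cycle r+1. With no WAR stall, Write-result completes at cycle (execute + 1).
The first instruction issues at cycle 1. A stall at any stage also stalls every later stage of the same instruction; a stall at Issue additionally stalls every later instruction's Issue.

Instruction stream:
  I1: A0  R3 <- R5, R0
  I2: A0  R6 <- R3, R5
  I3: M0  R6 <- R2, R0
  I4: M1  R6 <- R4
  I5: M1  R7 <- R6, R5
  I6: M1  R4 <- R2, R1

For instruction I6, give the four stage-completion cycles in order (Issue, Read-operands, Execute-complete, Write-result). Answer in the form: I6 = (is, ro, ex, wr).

I1 -> (1, 2, 3, 4)
I2 -> (5, 6, 7, 8)  // struct: A0 busy until I1 writes@4
I3 -> (9, 10, 15, 16)  // WAW R6: wait I2 write@8
I4 -> (17, 18, 23, 24)  // WAW R6: wait I3 write@16
I5 -> (25, 26, 31, 32)  // struct: M1 busy until I4 writes@24
I6 -> (33, 34, 39, 40)  // struct: M1 busy until I5 writes@32

I6 = (33, 34, 39, 40)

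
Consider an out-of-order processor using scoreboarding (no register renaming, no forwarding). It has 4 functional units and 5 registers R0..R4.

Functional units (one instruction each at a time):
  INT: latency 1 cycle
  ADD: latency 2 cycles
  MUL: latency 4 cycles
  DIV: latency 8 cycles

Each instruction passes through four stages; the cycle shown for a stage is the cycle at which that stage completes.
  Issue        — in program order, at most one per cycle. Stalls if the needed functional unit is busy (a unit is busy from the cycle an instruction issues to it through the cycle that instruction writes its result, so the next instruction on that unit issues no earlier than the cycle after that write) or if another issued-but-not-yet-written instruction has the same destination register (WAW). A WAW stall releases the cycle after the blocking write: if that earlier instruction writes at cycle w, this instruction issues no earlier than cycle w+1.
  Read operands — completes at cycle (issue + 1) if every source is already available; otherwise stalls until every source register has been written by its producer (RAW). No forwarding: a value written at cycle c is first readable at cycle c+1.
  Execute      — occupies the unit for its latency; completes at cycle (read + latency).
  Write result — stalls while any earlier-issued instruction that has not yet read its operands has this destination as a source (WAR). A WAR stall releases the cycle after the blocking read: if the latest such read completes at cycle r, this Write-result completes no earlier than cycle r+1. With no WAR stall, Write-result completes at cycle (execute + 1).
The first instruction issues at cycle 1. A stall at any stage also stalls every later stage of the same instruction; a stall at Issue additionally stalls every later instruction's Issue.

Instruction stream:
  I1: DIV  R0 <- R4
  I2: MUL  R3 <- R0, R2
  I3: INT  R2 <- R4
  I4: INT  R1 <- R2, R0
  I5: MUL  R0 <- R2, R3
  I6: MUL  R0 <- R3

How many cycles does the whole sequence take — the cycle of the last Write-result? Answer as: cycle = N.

I1  is:1  ro:2  ex:10  wr:11
I2  is:2  ro:12  ex:16  wr:17  — RAW R0: wait I1 write@11
I3  is:3  ro:4  ex:5  wr:13  — WAR R2: wait I2 read@12
I4  is:14  ro:15  ex:16  wr:17  — struct: INT busy until I3 writes@13
I5  is:18  ro:19  ex:23  wr:24  — struct: MUL busy until I2 writes@17
I6  is:25  ro:26  ex:30  wr:31  — struct: MUL busy until I5 writes@24

cycle = 31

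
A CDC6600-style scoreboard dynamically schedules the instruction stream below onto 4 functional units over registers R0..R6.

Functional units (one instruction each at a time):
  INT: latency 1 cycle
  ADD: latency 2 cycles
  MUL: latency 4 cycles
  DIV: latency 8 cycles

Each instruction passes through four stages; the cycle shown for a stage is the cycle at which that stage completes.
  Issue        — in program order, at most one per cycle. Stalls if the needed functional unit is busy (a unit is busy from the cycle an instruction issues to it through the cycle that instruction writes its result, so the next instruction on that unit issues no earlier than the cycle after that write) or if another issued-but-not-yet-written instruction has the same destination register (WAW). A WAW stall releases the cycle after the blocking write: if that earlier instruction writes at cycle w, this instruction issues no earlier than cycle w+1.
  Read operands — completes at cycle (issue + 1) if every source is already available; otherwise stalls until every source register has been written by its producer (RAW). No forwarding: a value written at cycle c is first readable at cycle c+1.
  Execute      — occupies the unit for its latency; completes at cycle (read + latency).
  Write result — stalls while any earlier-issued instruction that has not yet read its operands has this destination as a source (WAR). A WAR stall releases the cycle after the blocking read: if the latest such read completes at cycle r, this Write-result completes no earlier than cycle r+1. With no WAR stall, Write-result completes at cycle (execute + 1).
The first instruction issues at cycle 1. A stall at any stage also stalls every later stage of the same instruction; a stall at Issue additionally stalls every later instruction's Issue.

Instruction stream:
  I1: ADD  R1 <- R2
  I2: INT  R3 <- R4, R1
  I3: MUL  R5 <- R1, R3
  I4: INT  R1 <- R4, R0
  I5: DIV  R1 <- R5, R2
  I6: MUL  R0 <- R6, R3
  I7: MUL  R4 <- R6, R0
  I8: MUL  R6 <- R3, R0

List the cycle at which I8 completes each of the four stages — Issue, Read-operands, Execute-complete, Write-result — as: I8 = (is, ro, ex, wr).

I1 -> (1, 2, 4, 5)
I2 -> (2, 6, 7, 8)  // RAW R1: wait I1 write@5
I3 -> (3, 9, 13, 14)  // RAW R3: wait I2 write@8
I4 -> (9, 10, 11, 12)  // struct: INT busy until I2 writes@8
I5 -> (13, 15, 23, 24)  // WAW R1: wait I4 write@12, RAW R5: wait I3 write@14
I6 -> (15, 16, 20, 21)  // struct: MUL busy until I3 writes@14
I7 -> (22, 23, 27, 28)  // struct: MUL busy until I6 writes@21
I8 -> (29, 30, 34, 35)  // struct: MUL busy until I7 writes@28

I8 = (29, 30, 34, 35)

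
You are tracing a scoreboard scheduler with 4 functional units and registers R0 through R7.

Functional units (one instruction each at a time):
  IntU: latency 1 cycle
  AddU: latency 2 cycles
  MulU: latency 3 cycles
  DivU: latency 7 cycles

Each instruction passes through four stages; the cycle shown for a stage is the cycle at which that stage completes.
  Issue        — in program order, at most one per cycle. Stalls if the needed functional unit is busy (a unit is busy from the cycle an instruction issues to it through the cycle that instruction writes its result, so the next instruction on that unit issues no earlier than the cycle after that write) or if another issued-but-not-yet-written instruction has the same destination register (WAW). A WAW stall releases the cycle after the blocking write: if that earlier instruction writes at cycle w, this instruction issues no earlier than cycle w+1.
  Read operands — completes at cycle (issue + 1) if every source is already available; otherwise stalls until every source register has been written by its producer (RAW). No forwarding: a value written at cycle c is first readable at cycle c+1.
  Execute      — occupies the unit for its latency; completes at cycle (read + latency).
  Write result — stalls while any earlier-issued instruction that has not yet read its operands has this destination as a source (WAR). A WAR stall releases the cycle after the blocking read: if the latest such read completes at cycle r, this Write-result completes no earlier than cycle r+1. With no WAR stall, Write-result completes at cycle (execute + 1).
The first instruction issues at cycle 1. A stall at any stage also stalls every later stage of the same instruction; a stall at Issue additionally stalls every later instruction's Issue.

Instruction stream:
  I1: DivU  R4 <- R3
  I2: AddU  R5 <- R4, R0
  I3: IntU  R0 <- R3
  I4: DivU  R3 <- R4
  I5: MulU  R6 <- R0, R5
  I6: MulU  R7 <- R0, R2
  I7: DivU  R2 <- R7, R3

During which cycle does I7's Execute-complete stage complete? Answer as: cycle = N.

cycle 1: I1 issues→DivU
cycle 2: I1 reads | I2 issues→AddU
cycle 3: I3 issues→IntU
cycle 4: I3 reads
cycle 5: I3 exec-done
cycle 9: I1 exec-done
cycle 10: I1 writes R4
cycle 11: I2 reads | I4 issues→DivU
cycle 12: I3 writes R0 | I4 reads | I5 issues→MulU
cycle 13: I2 exec-done
cycle 14: I2 writes R5
cycle 15: I5 reads
cycle 18: I5 exec-done
cycle 19: I4 exec-done | I5 writes R6
cycle 20: I4 writes R3 | I6 issues→MulU
cycle 21: I6 reads | I7 issues→DivU
cycle 24: I6 exec-done
cycle 25: I6 writes R7
cycle 26: I7 reads
cycle 33: I7 exec-done
cycle 34: I7 writes R2

cycle = 33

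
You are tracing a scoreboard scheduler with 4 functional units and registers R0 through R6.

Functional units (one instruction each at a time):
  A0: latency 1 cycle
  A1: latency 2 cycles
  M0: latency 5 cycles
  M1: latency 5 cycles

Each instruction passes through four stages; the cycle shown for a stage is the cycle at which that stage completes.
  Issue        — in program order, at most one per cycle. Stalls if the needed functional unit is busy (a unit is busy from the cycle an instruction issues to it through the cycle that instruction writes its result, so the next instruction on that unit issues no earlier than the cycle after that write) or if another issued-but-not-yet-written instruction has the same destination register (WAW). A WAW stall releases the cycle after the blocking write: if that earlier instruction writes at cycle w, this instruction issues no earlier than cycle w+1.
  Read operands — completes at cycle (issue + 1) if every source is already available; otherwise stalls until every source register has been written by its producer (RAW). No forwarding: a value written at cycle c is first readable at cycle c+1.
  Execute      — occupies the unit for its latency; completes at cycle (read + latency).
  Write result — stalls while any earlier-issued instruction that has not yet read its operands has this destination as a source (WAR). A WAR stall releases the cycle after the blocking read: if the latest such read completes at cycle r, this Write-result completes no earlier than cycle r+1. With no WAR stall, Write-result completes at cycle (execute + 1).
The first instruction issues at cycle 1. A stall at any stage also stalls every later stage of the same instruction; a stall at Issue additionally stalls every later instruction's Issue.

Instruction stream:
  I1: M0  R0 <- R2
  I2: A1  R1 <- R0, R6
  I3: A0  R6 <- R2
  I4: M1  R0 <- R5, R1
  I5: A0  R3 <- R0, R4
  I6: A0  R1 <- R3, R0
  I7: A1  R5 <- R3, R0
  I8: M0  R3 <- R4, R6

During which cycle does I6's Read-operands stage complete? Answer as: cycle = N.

I1  is:1  ro:2  ex:7  wr:8
I2  is:2  ro:9  ex:11  wr:12  — RAW R0: wait I1 write@8
I3  is:3  ro:4  ex:5  wr:10  — WAR R6: wait I2 read@9
I4  is:9  ro:13  ex:18  wr:19  — WAW R0: wait I1 write@8, RAW R1: wait I2 write@12
I5  is:11  ro:20  ex:21  wr:22  — struct: A0 busy until I3 writes@10, RAW R0: wait I4 write@19
I6  is:23  ro:24  ex:25  wr:26  — struct: A0 busy until I5 writes@22
I7  is:24  ro:25  ex:27  wr:28
I8  is:25  ro:26  ex:31  wr:32

cycle = 24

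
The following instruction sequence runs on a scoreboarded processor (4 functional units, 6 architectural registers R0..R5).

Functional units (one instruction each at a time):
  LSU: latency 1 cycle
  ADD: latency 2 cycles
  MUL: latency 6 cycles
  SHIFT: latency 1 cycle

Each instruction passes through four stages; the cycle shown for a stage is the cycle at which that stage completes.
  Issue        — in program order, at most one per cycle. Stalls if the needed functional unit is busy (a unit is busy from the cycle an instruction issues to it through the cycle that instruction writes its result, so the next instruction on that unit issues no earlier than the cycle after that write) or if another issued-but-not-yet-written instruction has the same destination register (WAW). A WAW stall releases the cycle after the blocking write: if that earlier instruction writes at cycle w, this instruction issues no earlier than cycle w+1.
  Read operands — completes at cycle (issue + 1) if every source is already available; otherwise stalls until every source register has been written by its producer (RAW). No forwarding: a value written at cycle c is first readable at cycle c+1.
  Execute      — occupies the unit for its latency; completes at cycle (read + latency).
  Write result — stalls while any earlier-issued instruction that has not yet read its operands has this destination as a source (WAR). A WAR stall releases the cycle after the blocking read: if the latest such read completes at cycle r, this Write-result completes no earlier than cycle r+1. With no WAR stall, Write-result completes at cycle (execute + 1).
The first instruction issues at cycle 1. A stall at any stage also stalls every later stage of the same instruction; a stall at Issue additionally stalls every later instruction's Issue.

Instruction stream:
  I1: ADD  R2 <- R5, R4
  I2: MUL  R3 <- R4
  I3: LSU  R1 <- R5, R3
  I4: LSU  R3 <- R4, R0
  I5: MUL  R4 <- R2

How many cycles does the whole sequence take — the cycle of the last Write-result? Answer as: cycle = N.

cycle = 23

t=1  issue I1 (ADD)
t=2  I1 read-ops | issue I2 (MUL)
t=3  I2 read-ops | issue I3 (LSU)
t=4  I1 finished on ADD
t=5  I1→R2
t=9  I2 finished on MUL
t=10  I2→R3
t=11  I3 read-ops
t=12  I3 finished on LSU
t=13  I3→R1
t=14  issue I4 (LSU)
t=15  I4 read-ops | issue I5 (MUL)
t=16  I4 finished on LSU | I5 read-ops
t=17  I4→R3
t=22  I5 finished on MUL
t=23  I5→R4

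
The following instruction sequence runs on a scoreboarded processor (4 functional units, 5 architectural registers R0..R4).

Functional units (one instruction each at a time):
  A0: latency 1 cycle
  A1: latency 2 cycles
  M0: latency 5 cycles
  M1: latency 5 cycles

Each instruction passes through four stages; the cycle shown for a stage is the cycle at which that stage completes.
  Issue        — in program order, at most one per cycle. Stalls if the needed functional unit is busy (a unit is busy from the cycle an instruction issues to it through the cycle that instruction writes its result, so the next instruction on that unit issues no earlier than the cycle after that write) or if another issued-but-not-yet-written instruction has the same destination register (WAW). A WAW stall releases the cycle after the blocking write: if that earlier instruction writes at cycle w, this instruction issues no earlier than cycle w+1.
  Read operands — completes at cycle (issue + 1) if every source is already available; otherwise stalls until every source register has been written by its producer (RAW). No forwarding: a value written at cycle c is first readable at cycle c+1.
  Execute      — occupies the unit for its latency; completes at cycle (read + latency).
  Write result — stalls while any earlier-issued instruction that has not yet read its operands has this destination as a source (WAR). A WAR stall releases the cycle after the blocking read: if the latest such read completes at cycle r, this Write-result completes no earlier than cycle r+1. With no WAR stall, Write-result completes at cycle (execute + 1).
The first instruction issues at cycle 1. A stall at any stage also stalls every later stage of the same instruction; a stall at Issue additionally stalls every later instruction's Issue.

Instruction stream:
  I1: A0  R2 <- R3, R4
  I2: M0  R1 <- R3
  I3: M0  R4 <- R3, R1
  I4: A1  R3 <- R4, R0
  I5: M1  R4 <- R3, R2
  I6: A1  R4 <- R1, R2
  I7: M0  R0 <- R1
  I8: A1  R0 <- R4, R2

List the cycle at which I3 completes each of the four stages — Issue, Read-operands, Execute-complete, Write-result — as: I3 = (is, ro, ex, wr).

t=1  I1→A0
t=2  I1 RO · I2→M0
t=3  I1 EX · I2 RO
t=4  I1 WR R2
t=8  I2 EX
t=9  I2 WR R1
t=10  I3→M0
t=11  I3 RO · I4→A1
t=16  I3 EX
t=17  I3 WR R4
t=18  I4 RO · I5→M1
t=20  I4 EX
t=21  I4 WR R3
t=22  I5 RO
t=27  I5 EX
t=28  I5 WR R4
t=29  I6→A1
t=30  I6 RO · I7→M0
t=31  I7 RO
t=32  I6 EX
t=33  I6 WR R4
t=36  I7 EX
t=37  I7 WR R0
t=38  I8→A1
t=39  I8 RO
t=41  I8 EX
t=42  I8 WR R0

I3 = (10, 11, 16, 17)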